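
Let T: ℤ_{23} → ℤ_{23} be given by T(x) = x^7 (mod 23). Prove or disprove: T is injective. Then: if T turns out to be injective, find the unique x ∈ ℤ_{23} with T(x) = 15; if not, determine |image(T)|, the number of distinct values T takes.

19

Since 23 is prime, the nonzero elements of ℤ_{23} form a cyclic group of order 22.
As gcd(7, 22) = 1, raising to the 7th power is a bijection on this group: if s^7 ≡ t^7 then (st^{−1})^7 = 1, and the only element of order dividing gcd(7, 22) = 1 is 1, so s = t.
With T(0) = 0 this makes T injective on all of ℤ_{23}, hence bijective (finite equal-size domain and codomain). In particular T is injective.
Since T is injective, we find the preimage of 15. The inverse of x ↦ x^7 on (ℤ_{23})^× is x ↦ x^19, because 7·19 = 133 = 6·22 + 1 ≡ 1 (mod 22) and x^{22} = 1 for x ≠ 0 (Fermat). So T⁻¹(15) = 15^19 mod 23.
Repeated squaring mod 23: 15^1 ≡ 15, 15^2 ≡ 15² = 225 ≡ 18, 15^4 ≡ 18² = 324 ≡ 2, 15^8 ≡ 2² = 4, 15^16 ≡ 4² = 16. Since 19 = 16 + 2 + 1, 15^19 ≡ 16·18·15: 16·18 = 288 ≡ 12, then 12·15 = 180 ≡ 19. So 15^19 ≡ 19 (mod 23).
Hence T⁻¹(15) = 19.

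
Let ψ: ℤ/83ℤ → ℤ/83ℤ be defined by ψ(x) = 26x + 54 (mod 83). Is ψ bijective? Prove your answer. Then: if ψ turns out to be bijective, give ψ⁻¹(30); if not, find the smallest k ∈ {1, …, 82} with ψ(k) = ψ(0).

31

Suppose ψ(s) = ψ(t) in ℤ/83ℤ. Then 26s + 54 ≡ 26t + 54 (mod 83), so 26(s − t) ≡ 0 (mod 83).
Since gcd(26, 83) = 1, 26 is invertible modulo 83, therefore s − t ≡ 0 (mod 83), i.e. s = t.
We now compute 26⁻¹ mod 83 explicitly. Euclid's algorithm: 83 = 3·26 + 5, 26 = 5·5 + 1; back-substituting gives 1 = 16·26 − 5·83, so 26⁻¹ ≡ 16 (mod 83).
Then y ↦ 16(y − 54) is a two-sided inverse to ψ, so every y ∈ ℤ/83ℤ has a preimage.
Thus ψ is bijective.
Since ψ is bijective, we find ψ⁻¹(30): we need 26x ≡ 30 − 54 ≡ 59 (mod 83). Using 26⁻¹ = 16: x ≡ 16·59 = 944 = 11·83 + 31, so x = 31.
Check: ψ(31) = 26·31 + 54 = 860 = 10·83 + 30 ≡ 30 (mod 83).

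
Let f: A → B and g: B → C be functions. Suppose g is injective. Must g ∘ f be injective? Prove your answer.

not injective

No. Take A = {1, 2}, B = C = {1, 2, 3, 4}, f(1) = f(2) = 1, and g = identity (injective).
Then (g ∘ f)(1) = (g ∘ f)(2) = 1 with 1 ≠ 2, so g ∘ f is not injective.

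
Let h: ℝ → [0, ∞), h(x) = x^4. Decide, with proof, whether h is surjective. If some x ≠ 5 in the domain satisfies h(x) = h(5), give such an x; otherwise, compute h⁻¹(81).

For any y ∈ [0, ∞), x = y^{1/4} ∈ ℝ satisfies x^4 = y, so h is surjective.
For the follow-up, such an x exists: taking x = −5 ∈ ℝ gives h(−5) = 625 = h(5) with −5 ≠ 5.

-5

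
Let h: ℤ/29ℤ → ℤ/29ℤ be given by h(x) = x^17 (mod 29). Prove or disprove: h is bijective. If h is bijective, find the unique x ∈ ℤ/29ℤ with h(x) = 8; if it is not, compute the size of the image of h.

Since 29 is prime, the nonzero elements of ℤ/29ℤ form a cyclic group of order 28.
As gcd(17, 28) = 1, raising to the 17th power is a bijection on this group: if u^17 ≡ v^17 then (uv^{−1})^17 = 1, and the only element of order dividing gcd(17, 28) = 1 is 1, so u = v.
With h(0) = 0 this makes h injective on all of ℤ/29ℤ, hence bijective (finite equal-size domain and codomain). In particular h is bijective.
Since h is bijective, we find the preimage of 8. The inverse of x ↦ x^17 on (ℤ/29ℤ)^× is x ↦ x^5, because 17·5 = 85 = 3·28 + 1 ≡ 1 (mod 28) and x^{28} = 1 for x ≠ 0 (Fermat). So h⁻¹(8) = 8^5 mod 29.
Repeated squaring mod 29: 8^1 ≡ 8, 8^2 ≡ 8² = 64 ≡ 6, 8^4 ≡ 6² = 36 ≡ 7. Since 5 = 4 + 1, 8^5 ≡ 7·8: 7·8 = 56 ≡ 27. So 8^5 ≡ 27 (mod 29).
Hence h⁻¹(8) = 27.

27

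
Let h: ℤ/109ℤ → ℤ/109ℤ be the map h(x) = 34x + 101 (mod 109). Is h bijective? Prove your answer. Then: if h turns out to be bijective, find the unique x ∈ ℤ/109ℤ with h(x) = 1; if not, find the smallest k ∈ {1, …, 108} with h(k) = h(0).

74

By definition, injectivity means: for all x_1, x_2 in the domain, h(x_1) = h(x_2) implies x_1 = x_2.
If h(x_1) = h(x_2), then 34x_1 ≡ 34x_2 (mod 109). Because gcd(34, 109) = 1, we may cancel 34 to get x_1 ≡ x_2 (mod 109).
We now compute 34⁻¹ mod 109 explicitly. Euclid's algorithm: 109 = 3·34 + 7, 34 = 4·7 + 6, 7 = 1·6 + 1; back-substituting gives 1 = 93·34 − 29·109, so 34⁻¹ ≡ 93 (mod 109).
Then y ↦ 93(y − 101) is a two-sided inverse to h, so every y ∈ ℤ/109ℤ has a preimage.
So h is bijective.
Since h is bijective, we compute h⁻¹(1): solve 34x + 101 ≡ 1 (mod 109), i.e. 34x ≡ 9 (mod 109).
Multiplying by 34⁻¹ = 93 gives x ≡ 93·9 = 837 = 7·109 + 74 ≡ 74 (mod 109).
Check: h(74) = 34·74 + 101 = 2617 = 24·109 + 1 ≡ 1 (mod 109).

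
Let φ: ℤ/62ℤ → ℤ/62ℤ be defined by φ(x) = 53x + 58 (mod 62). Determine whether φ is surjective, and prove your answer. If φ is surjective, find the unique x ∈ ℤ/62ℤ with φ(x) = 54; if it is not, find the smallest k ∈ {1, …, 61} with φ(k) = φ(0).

Recall that φ is surjective if every y in the codomain equals φ(x) for some x in the domain.
Since gcd(53, 62) = 1, 53 is invertible modulo 62. Euclid's algorithm: 62 = 1·53 + 9, 53 = 5·9 + 8, 9 = 1·8 + 1; back-substituting gives 1 = 55·53 − 47·62, so 53⁻¹ ≡ 55 (mod 62).
For any y ∈ ℤ/62ℤ, x = 55(y − 58) mod 62 satisfies φ(x) = 53·55(y − 58) + 58 ≡ y (since 53·55 ≡ 1 mod 62). So every y has a preimage.
Hence φ is surjective.
Since φ is surjective, we compute φ⁻¹(54): solve 53x + 58 ≡ 54 (mod 62), i.e. 53x ≡ 58 (mod 62).
Multiplying by 53⁻¹ = 55 gives x ≡ 55·58 = 3190 = 51·62 + 28 ≡ 28 (mod 62).
Check: φ(28) = 53·28 + 58 = 1542 = 24·62 + 54 ≡ 54 (mod 62).

28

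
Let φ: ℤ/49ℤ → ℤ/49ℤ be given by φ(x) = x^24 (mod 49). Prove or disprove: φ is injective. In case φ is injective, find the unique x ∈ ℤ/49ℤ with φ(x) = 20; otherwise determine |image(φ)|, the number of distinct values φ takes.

8

φ(3): Repeated squaring mod 49: 3^1 ≡ 3, 3^2 ≡ 3² = 9, 3^4 ≡ 9² = 81 ≡ 32, 3^8 ≡ 32² = 1024 ≡ 44, 3^16 ≡ 44² = 1936 ≡ 25. Since 24 = 16 + 8, 3^24 ≡ 25·44: 25·44 = 1100 ≡ 22. So 3^24 ≡ 22 (mod 49).
φ(5): Repeated squaring mod 49: 5^1 ≡ 5, 5^2 ≡ 5² = 25, 5^4 ≡ 25² = 625 ≡ 37, 5^8 ≡ 37² = 1369 ≡ 46, 5^16 ≡ 46² = 2116 ≡ 9. Since 24 = 16 + 8, 5^24 ≡ 9·46: 9·46 = 414 ≡ 22. So 5^24 ≡ 22 (mod 49).
So φ(3) = φ(5) = 22 while 3 ≠ 5, hence φ is not injective.
Since φ is not injective, we determine |image(φ)|. Computing x^24 mod 49 for each x (by repeated squaring, reducing mod 49 at every step), the values φ(0), φ(1), …, φ(48) are: 0, 1, 8, 22, 15, 22, 29, 0, 22, 43, 29, 8, 36, 8, 0, 43, 29, 36, 1, 1, 36, 0, 15, 15, 43, 43, 15, 15, 0, 36, 1, 1, 36, 29, 43, 0, 8, 36, 8, 29, 43, 22, 0, 29, 22, 15, 22, 8, 1.
The distinct values are {0, 1, 8, 15, 22, 29, 36, 43}; there are 8 of them.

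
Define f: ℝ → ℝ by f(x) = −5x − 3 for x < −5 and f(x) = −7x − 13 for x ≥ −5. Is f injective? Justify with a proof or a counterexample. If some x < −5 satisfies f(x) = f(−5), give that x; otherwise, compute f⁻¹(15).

-4

Both pieces are strictly decreasing (slopes −5 and −7), so each is injective on its own interval.
The left piece maps (−∞, −5) onto (22, ∞); the right piece maps [−5, ∞) onto (−∞, 22].
These images are disjoint, so no value is attained by both pieces. So f is injective.
Because the two images are disjoint, no x < −5 has f(x) = f(−5), so we compute f⁻¹(15): 15 lies in (−∞, 22], so solve −7x − 13 = 15: x = (15 + 13)/(−7) = −4.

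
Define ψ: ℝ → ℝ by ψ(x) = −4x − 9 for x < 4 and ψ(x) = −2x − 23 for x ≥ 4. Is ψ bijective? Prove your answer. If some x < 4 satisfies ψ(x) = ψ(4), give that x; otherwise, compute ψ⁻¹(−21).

Both pieces are strictly decreasing (slopes −4 and −2), so each is injective on its own interval.
The left piece maps (−∞, 4) onto (−25, ∞); the right piece maps [4, ∞) onto (−∞, −31].
The images leave a gap (−25 has no preimage), so ψ is not surjective, hence not bijective.
Because the two images are disjoint, no x < 4 has ψ(x) = ψ(4), so we compute ψ⁻¹(−21): −21 lies in (−25, ∞), so solve −4x − 9 = −21: x = (−21 + 9)/(−4) = 3.

3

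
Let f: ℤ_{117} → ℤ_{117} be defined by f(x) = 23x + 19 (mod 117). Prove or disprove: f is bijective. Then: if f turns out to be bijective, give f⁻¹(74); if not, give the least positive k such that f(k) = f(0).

38

Suppose f(a) = f(b) in ℤ_{117}. Then 23a + 19 ≡ 23b + 19 (mod 117), therefore 23(a − b) ≡ 0 (mod 117).
Since gcd(23, 117) = 1, 23 is invertible modulo 117, therefore a − b ≡ 0 (mod 117), i.e. a = b.
We now compute 23⁻¹ mod 117 explicitly. Euclid's algorithm: 117 = 5·23 + 2, 23 = 11·2 + 1; back-substituting gives 1 = 56·23 − 11·117, so 23⁻¹ ≡ 56 (mod 117).
Then y ↦ 56(y − 19) is a two-sided inverse to f, so every y ∈ ℤ_{117} has a preimage.
So f is bijective.
Since f is bijective, we compute f⁻¹(74): solve 23x + 19 ≡ 74 (mod 117), i.e. 23x ≡ 55 (mod 117).
Multiplying by 23⁻¹ = 56 gives x ≡ 56·55 = 3080 = 26·117 + 38 ≡ 38 (mod 117).
Check: f(38) = 23·38 + 19 = 893 = 7·117 + 74 ≡ 74 (mod 117).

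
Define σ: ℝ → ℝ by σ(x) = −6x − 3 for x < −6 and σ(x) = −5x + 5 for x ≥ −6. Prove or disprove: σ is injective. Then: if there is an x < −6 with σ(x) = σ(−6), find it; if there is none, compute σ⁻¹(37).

Both pieces are strictly decreasing (slopes −6 and −5), so each is injective on its own interval.
The left piece maps (−∞, −6) onto (33, ∞); the right piece maps [−6, ∞) onto (−∞, 35].
These images overlap. In particular σ(−6) = 35 (right piece), and solving −6x − 3 = 35 on the left piece gives x = −19/3 < −6.
So σ(−19/3) = σ(−6) with −19/3 ≠ −6, and σ is not injective. This x = −19/3 is the requested value below −6.

-19/3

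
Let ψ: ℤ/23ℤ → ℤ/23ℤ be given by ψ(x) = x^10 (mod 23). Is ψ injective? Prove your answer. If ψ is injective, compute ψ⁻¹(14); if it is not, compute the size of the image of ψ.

12

ψ(11): Repeated squaring mod 23: 11^1 ≡ 11, 11^2 ≡ 11² = 121 ≡ 6, 11^4 ≡ 6² = 36 ≡ 13, 11^8 ≡ 13² = 169 ≡ 8. Since 10 = 8 + 2, 11^10 ≡ 8·6: 8·6 = 48 ≡ 2. So 11^10 ≡ 2 (mod 23).
ψ(12): Repeated squaring mod 23: 12^1 ≡ 12, 12^2 ≡ 12² = 144 ≡ 6, 12^4 ≡ 6² = 36 ≡ 13, 12^8 ≡ 13² = 169 ≡ 8. Since 10 = 8 + 2, 12^10 ≡ 8·6: 8·6 = 48 ≡ 2. So 12^10 ≡ 2 (mod 23).
So ψ(11) = ψ(12) = 2 while 11 ≠ 12, thus ψ is not injective.
Since ψ is not injective, we determine |image(ψ)|. Computing x^10 mod 23 for each x (by repeated squaring, reducing mod 23 at every step), the values ψ(0), ψ(1), …, ψ(22) are: 0, 1, 12, 8, 6, 9, 4, 13, 3, 18, 16, 2, 2, 16, 18, 3, 13, 4, 9, 6, 8, 12, 1.
The distinct values are {0, 1, 2, 3, 4, 6, 8, 9, 12, 13, 16, 18}; there are 12 of them.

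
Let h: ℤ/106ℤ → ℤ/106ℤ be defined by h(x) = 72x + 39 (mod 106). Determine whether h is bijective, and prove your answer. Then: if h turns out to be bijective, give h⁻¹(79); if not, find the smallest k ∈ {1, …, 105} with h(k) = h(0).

We have gcd(72, 106) = 2 > 1. Taking a = 0 and b = 53: h(0) = 39 and h(53) = 72·53 + 39 = 3855 ≡ 39 (mod 106).
So h(0) = h(53) while 0 ≠ 53, therefore h is not injective, hence not bijective.
Since h is not bijective, we find the least positive k with h(k) = h(0): this means 72k ≡ 0 (mod 106), i.e. 106 ∣ 72k. Since gcd(72, 106) = 2, dividing through by 2 this holds exactly when 53 ∣ 36k, and as gcd(36, 53) = 1, exactly when 53 ∣ k.
The smallest positive such k is 53.

53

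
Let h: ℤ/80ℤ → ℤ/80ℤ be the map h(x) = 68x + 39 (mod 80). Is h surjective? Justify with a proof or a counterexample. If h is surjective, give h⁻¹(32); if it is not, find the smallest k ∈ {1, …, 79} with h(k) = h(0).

Recall: h is surjective if every y in the codomain equals h(x) for some x in the domain.
Since gcd(68, 80) = 4, we have 68x ≡ 0 (mod 4) for all x, so h(x) ≡ 3 (mod 4).
But 0 ≢ 3 (mod 4), so 0 ∈ ℤ/80ℤ has no preimage. Hence h is not surjective.
Since h is not surjective, we find the least positive k with h(k) = h(0): this means 68k ≡ 0 (mod 80), i.e. 80 ∣ 68k. Since gcd(68, 80) = 4, dividing through by 4 this holds exactly when 20 ∣ 17k, and as gcd(17, 20) = 1, exactly when 20 ∣ k.
The smallest positive such k is 20.

20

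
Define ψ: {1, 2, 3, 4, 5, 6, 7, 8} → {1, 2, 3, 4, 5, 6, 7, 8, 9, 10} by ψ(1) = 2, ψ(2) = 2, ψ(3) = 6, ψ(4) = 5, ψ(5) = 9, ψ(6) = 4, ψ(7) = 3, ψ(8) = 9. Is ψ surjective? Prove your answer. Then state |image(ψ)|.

No element maps to 1, so ψ is not surjective.
The image of ψ is {2, 3, 4, 5, 6, 9}, which has 6 elements.

6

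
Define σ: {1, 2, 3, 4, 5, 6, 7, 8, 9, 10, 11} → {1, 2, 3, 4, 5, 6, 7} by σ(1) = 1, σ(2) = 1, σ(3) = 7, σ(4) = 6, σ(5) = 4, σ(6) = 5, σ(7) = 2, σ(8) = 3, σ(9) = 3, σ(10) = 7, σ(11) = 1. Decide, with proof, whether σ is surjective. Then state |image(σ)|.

7

Every element of the codomain has a preimage: 1 = σ(1), 2 = σ(7), 3 = σ(8), 4 = σ(5), 5 = σ(6), 6 = σ(4), 7 = σ(3).
Hence σ is surjective.
The image of σ is {1, 2, 3, 4, 5, 6, 7}, which has 7 elements.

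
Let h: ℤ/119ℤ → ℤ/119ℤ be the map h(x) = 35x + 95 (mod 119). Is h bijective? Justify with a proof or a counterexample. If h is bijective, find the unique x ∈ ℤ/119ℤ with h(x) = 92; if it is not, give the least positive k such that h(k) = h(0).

Recall that h is injective when h(s) = h(t) forces s = t.
We have gcd(35, 119) = 7 > 1. Taking s = 0 and t = 17: h(0) = 95 and h(17) = 35·17 + 95 = 690 ≡ 95 (mod 119).
So h(0) = h(17) while 0 ≠ 17, so h is not injective, hence not bijective.
Since h is not bijective, we find the least positive k with h(k) = h(0): this means 35k ≡ 0 (mod 119), i.e. 119 ∣ 35k. Since gcd(35, 119) = 7, dividing through by 7 this holds exactly when 17 ∣ 5k, and as gcd(5, 17) = 1, exactly when 17 ∣ k.
The smallest positive such k is 17.

17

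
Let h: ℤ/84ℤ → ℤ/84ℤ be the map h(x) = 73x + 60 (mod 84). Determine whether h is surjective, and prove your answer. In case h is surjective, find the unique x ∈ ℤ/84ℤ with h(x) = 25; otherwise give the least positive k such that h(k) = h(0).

Recall: h is surjective if every y in the codomain equals h(x) for some x in the domain.
Since gcd(73, 84) = 1, 73 is invertible modulo 84. Euclid's algorithm: 84 = 1·73 + 11, 73 = 6·11 + 7, 11 = 1·7 + 4, 7 = 1·4 + 3, 4 = 1·3 + 1; back-substituting gives 1 = 61·73 − 53·84, so 73⁻¹ ≡ 61 (mod 84).
Then y ↦ 61(y − 60) is a two-sided inverse to h, so every y ∈ ℤ/84ℤ has a preimage.
Thus h is surjective.
Since h is surjective, we compute h⁻¹(25): solve 73x + 60 ≡ 25 (mod 84), i.e. 73x ≡ 49 (mod 84).
Multiplying by 73⁻¹ = 61 gives x ≡ 61·49 = 2989 = 35·84 + 49 ≡ 49 (mod 84).
Check: h(49) = 73·49 + 60 = 3637 = 43·84 + 25 ≡ 25 (mod 84).

49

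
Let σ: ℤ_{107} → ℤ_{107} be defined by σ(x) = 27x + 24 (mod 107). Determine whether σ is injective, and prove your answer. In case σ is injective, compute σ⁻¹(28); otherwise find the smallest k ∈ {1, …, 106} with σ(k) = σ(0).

Recall: injectivity means: for all u, v in the domain, σ(u) = σ(v) implies u = v.
If σ(u) = σ(v), then 27u ≡ 27v (mod 107). Because gcd(27, 107) = 1, we may cancel 27 to get u ≡ v (mod 107).
So σ is injective.
We now compute 27⁻¹ mod 107 explicitly. Euclid's algorithm: 107 = 3·27 + 26, 27 = 1·26 + 1; back-substituting gives 1 = 4·27 − 1·107, so 27⁻¹ ≡ 4 (mod 107).
Since σ is injective, we find σ⁻¹(28): we need 27x ≡ 28 − 24 ≡ 4 (mod 107). Using 27⁻¹ = 4: x ≡ 4·4 = 16, so x = 16.
Check: σ(16) = 27·16 + 24 = 456 = 4·107 + 28 ≡ 28 (mod 107).

16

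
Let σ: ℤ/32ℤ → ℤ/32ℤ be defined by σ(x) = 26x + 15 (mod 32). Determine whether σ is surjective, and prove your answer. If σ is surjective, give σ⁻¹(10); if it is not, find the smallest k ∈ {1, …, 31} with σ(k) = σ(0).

Recall that σ is surjective if every y in the codomain equals σ(x) for some x in the domain.
Since gcd(26, 32) = 2, we have 26x ≡ 0 (mod 2) for all x, so σ(x) ≡ 1 (mod 2).
But 0 ≢ 1 (mod 2), so 0 ∈ ℤ/32ℤ has no preimage. Thus σ is not surjective.
Since σ is not surjective, we find the least positive k with σ(k) = σ(0): this means 26k ≡ 0 (mod 32), i.e. 32 ∣ 26k. Since gcd(26, 32) = 2, dividing through by 2 this holds exactly when 16 ∣ 13k, and as gcd(13, 16) = 1, exactly when 16 ∣ k.
The smallest positive such k is 16.

16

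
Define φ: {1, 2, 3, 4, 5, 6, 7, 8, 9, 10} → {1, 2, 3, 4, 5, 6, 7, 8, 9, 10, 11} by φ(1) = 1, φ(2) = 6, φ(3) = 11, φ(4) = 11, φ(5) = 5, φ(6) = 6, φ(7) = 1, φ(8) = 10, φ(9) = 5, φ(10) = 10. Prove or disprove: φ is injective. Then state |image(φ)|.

φ(3) = 11 = φ(4) with 3 ≠ 4, so φ is not injective.
The image of φ is {1, 5, 6, 10, 11}, which has 5 elements.

5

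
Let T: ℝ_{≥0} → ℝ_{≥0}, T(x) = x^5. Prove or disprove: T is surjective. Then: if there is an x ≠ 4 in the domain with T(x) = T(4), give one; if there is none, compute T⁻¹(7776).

6

For any y ∈ ℝ_{≥0}, x = y^{1/5} ∈ ℝ_{≥0} gives T(x) = y, so T is surjective.
Since x ↦ x^5 is strictly increasing on ℝ_{≥0}, it is injective there, so no x ≠ 4 in the domain has T(x) = T(4). We therefore compute T⁻¹(7776) = 7776^{1/5} = 6 (indeed 6^5 = 7776).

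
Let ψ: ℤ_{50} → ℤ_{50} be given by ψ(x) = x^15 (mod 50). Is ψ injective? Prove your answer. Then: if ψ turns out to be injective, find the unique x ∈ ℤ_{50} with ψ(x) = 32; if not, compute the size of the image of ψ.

ψ(0) = 0^15 = 0.
ψ(10): Repeated squaring mod 50: 10^1 ≡ 10, 10^2 ≡ 10² = 100 ≡ 0, 10^4 ≡ 0² = 0, 10^8 ≡ 0² = 0. Since 15 = 8 + 4 + 2 + 1, 10^15 ≡ 0·0·0·10: 0·0 = 0, then 0·0 = 0, then 0·10 = 0. So 10^15 ≡ 0 (mod 50).
So ψ(0) = ψ(10) = 0 while 0 ≠ 10, hence ψ is not injective.
Since ψ is not injective, we determine |image(ψ)|. Computing x^15 mod 50 for each x (by repeated squaring, reducing mod 50 at every step), the values ψ(0), ψ(1), …, ψ(49) are: 0, 1, 18, 7, 24, 25, 26, 43, 32, 49, 0, 1, 18, 7, 24, 25, 26, 43, 32, 49, 0, 1, 18, 7, 24, 25, 26, 43, 32, 49, 0, 1, 18, 7, 24, 25, 26, 43, 32, 49, 0, 1, 18, 7, 24, 25, 26, 43, 32, 49.
The distinct values are {0, 1, 7, 18, 24, 25, 26, 32, 43, 49}; there are 10 of them.

10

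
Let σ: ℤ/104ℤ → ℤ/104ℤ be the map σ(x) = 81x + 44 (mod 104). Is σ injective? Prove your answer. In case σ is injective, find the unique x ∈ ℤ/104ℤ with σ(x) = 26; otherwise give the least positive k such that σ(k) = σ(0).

46

Recall: σ is injective when σ(a) = σ(b) forces a = b.
If σ(a) = σ(b), then 81a ≡ 81b (mod 104). Because gcd(81, 104) = 1, we may cancel 81 to get a ≡ b (mod 104).
Therefore σ is injective.
We now compute 81⁻¹ mod 104 explicitly. Euclid's algorithm: 104 = 1·81 + 23, 81 = 3·23 + 12, 23 = 1·12 + 11, 12 = 1·11 + 1; back-substituting gives 1 = 9·81 − 7·104, so 81⁻¹ ≡ 9 (mod 104).
Since σ is injective, we find σ⁻¹(26): we need 81x ≡ 26 − 44 ≡ 86 (mod 104). Using 81⁻¹ = 9: x ≡ 9·86 = 774 = 7·104 + 46, so x = 46.
Check: σ(46) = 81·46 + 44 = 3770 = 36·104 + 26 ≡ 26 (mod 104).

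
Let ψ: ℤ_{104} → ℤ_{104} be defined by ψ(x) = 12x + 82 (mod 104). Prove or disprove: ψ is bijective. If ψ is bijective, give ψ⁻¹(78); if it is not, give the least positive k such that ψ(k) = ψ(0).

26

We have gcd(12, 104) = 4 > 1. Taking a = 0 and b = 26: ψ(0) = 82 and ψ(26) = 12·26 + 82 = 394 ≡ 82 (mod 104).
So ψ(0) = ψ(26) while 0 ≠ 26, thus ψ is not injective, hence not bijective.
Since ψ is not bijective, we find the least positive k with ψ(k) = ψ(0): this means 12k ≡ 0 (mod 104), i.e. 104 ∣ 12k. Since gcd(12, 104) = 4, dividing through by 4 this holds exactly when 26 ∣ 3k, and as gcd(3, 26) = 1, exactly when 26 ∣ k.
The smallest positive such k is 26.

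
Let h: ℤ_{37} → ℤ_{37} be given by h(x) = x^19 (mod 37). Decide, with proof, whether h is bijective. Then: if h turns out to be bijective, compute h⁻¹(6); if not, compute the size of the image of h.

31

Since 37 is prime, the nonzero elements of ℤ_{37} form a cyclic group of order 36.
As gcd(19, 36) = 1, raising to the 19th power is a bijection on this group: if a^19 ≡ b^19 then (ab^{−1})^19 = 1, and the only element of order dividing gcd(19, 36) = 1 is 1, so a = b.
With h(0) = 0 this makes h injective on all of ℤ_{37}, hence bijective (finite equal-size domain and codomain). In particular h is bijective.
Since h is bijective, we find the preimage of 6. The inverse of x ↦ x^19 on (ℤ_{37})^× is x ↦ x^19, because 19·19 = 361 = 10·36 + 1 ≡ 1 (mod 36) and x^{36} = 1 for x ≠ 0 (Fermat). So h⁻¹(6) = 6^19 mod 37.
Repeated squaring mod 37: 6^1 ≡ 6, 6^2 ≡ 6² = 36, 6^4 ≡ 36² = 1296 ≡ 1, 6^8 ≡ 1² = 1, 6^16 ≡ 1² = 1. Since 19 = 16 + 2 + 1, 6^19 ≡ 1·36·6: 1·36 = 36, then 36·6 = 216 ≡ 31. So 6^19 ≡ 31 (mod 37).
Hence h⁻¹(6) = 31.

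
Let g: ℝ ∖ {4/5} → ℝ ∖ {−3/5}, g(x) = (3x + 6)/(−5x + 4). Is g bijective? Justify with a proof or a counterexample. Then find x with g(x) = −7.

Suppose g(x_1) = g(x_2). Cross-multiplying: (3x_1 + 6)(−5x_2 + 4) = (3x_2 + 6)(−5x_1 + 4).
Expanding both sides and cancelling the symmetric terms leaves 42·(x_1 − x_2) = 0. Since 42 ≠ 0, x_1 = x_2. Hence g is injective.
For any y ≠ −3/5, solving y(−5x + 4) = 3x + 6 for x gives a well-defined x ≠ 4/5. So g is surjective.
So g is bijective.
Solving g(x) = −7: cross-multiplying gives 3x + 6 = −7(−5x + 4), which rearranges to −32x = −34, so x = 17/16.

17/16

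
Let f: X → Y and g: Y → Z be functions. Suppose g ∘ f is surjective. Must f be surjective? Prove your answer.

not surjective

No. Take X = {1, 2}, Y = {1, 2, 3, 4, 5}, Z = {1}, f(a) = 1 for every a ∈ X, and g(b) = 1 for every b ∈ Y.
Then g ∘ f is surjective onto {1}, but 5 ∈ Y has no preimage under f, so f is not surjective.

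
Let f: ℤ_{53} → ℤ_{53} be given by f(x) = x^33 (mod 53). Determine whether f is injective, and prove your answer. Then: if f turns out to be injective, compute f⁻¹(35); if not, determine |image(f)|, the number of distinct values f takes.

Since 53 is prime, the nonzero elements of ℤ_{53} form a cyclic group of order 52.
As gcd(33, 52) = 1, raising to the 33rd power is a bijection on this group: if u^33 ≡ v^33 then (uv^{−1})^33 = 1, and the only element of order dividing gcd(33, 52) = 1 is 1, so u = v.
With f(0) = 0 this makes f injective on all of ℤ_{53}, hence bijective (finite equal-size domain and codomain). In particular f is injective.
Since f is injective, we find the preimage of 35. The inverse of x ↦ x^33 on (ℤ_{53})^× is x ↦ x^41, because 33·41 = 1353 = 26·52 + 1 ≡ 1 (mod 52) and x^{52} = 1 for x ≠ 0 (Fermat). So f⁻¹(35) = 35^41 mod 53.
Repeated squaring mod 53: 35^1 ≡ 35, 35^2 ≡ 35² = 1225 ≡ 6, 35^4 ≡ 6² = 36, 35^8 ≡ 36² = 1296 ≡ 24, 35^16 ≡ 24² = 576 ≡ 46, 35^32 ≡ 46² = 2116 ≡ 49. Since 41 = 32 + 8 + 1, 35^41 ≡ 49·24·35: 49·24 = 1176 ≡ 10, then 10·35 = 350 ≡ 32. So 35^41 ≡ 32 (mod 53).
Hence f⁻¹(35) = 32.

32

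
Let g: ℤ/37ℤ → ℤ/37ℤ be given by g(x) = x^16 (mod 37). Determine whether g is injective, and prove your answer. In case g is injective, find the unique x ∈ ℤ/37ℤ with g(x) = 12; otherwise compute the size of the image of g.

g(1) = 1^16 = 1.
g(6): Repeated squaring mod 37: 6^1 ≡ 6, 6^2 ≡ 6² = 36, 6^4 ≡ 36² = 1296 ≡ 1, 6^8 ≡ 1² = 1, 6^16 ≡ 1² = 1. So 6^16 ≡ 1 (mod 37).
So g(1) = g(6) = 1 while 1 ≠ 6, therefore g is not injective.
Since g is not injective, we determine |image(g)|. Computing x^16 mod 37 for each x (by repeated squaring, reducing mod 37 at every step), the values g(0), g(1), …, g(36) are: 0, 1, 9, 33, 7, 34, 1, 34, 26, 16, 10, 26, 9, 7, 10, 12, 12, 16, 33, 33, 16, 12, 12, 10, 7, 9, 26, 10, 16, 26, 34, 1, 34, 7, 33, 9, 1.
The distinct values are {0, 1, 7, 9, 10, 12, 16, 26, 33, 34}; there are 10 of them.

10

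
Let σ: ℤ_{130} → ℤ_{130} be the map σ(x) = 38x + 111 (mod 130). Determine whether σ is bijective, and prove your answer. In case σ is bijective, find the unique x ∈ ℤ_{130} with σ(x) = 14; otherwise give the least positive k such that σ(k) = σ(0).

65

We have gcd(38, 130) = 2 > 1. Taking a = 0 and b = 65: σ(0) = 111 and σ(65) = 38·65 + 111 = 2581 ≡ 111 (mod 130).
So σ(0) = σ(65) while 0 ≠ 65, therefore σ is not injective, hence not bijective.
Since σ is not bijective, we find the least positive k with σ(k) = σ(0): this means 38k ≡ 0 (mod 130), i.e. 130 ∣ 38k. Since gcd(38, 130) = 2, dividing through by 2 this holds exactly when 65 ∣ 19k, and as gcd(19, 65) = 1, exactly when 65 ∣ k.
The smallest positive such k is 65.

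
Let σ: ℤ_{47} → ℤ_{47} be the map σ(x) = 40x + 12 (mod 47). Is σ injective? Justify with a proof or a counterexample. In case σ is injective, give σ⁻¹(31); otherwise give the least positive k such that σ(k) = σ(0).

If σ(a) = σ(b), then 40a ≡ 40b (mod 47). Because gcd(40, 47) = 1, we may cancel 40 to get a ≡ b (mod 47).
So σ is injective.
We now compute 40⁻¹ mod 47 explicitly. Euclid's algorithm: 47 = 1·40 + 7, 40 = 5·7 + 5, 7 = 1·5 + 2, 5 = 2·2 + 1; back-substituting gives 1 = 20·40 − 17·47, so 40⁻¹ ≡ 20 (mod 47).
Since σ is injective, we find σ⁻¹(31): we need 40x ≡ 31 − 12 ≡ 19 (mod 47). Using 40⁻¹ = 20: x ≡ 20·19 = 380 = 8·47 + 4, so x = 4.
Check: σ(4) = 40·4 + 12 = 172 = 3·47 + 31 ≡ 31 (mod 47).

4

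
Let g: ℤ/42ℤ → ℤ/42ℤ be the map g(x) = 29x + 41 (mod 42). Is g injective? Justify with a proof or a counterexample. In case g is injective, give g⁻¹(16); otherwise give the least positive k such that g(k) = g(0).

By definition, g is injective if g(u) = g(v) implies u = v.
If g(u) = g(v), then 29u ≡ 29v (mod 42). Because gcd(29, 42) = 1, we may cancel 29 to get u ≡ v (mod 42).
Hence g is injective.
We now compute 29⁻¹ mod 42 explicitly. Euclid's algorithm: 42 = 1·29 + 13, 29 = 2·13 + 3, 13 = 4·3 + 1; back-substituting gives 1 = 29·29 − 20·42, so 29⁻¹ ≡ 29 (mod 42).
Since g is injective, we compute g⁻¹(16): solve 29x + 41 ≡ 16 (mod 42), i.e. 29x ≡ 17 (mod 42).
Multiplying by 29⁻¹ = 29 gives x ≡ 29·17 = 493 = 11·42 + 31 ≡ 31 (mod 42).
Check: g(31) = 29·31 + 41 = 940 = 22·42 + 16 ≡ 16 (mod 42).

31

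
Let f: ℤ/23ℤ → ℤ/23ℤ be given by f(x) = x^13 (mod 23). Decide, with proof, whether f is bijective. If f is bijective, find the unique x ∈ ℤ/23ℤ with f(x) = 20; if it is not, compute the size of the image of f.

Since 23 is prime, the nonzero elements of ℤ/23ℤ form a cyclic group of order 22.
As gcd(13, 22) = 1, raising to the 13th power is a bijection on this group: if x_1^13 ≡ x_2^13 then (x_1x_2^{−1})^13 = 1, and the only element of order dividing gcd(13, 22) = 1 is 1, so x_1 = x_2.
With f(0) = 0 this makes f injective on all of ℤ/23ℤ, hence bijective (finite equal-size domain and codomain). In particular f is bijective.
Since f is bijective, we find the preimage of 20. The inverse of x ↦ x^13 on (ℤ/23ℤ)^× is x ↦ x^17, because 13·17 = 221 = 10·22 + 1 ≡ 1 (mod 22) and x^{22} = 1 for x ≠ 0 (Fermat). So f⁻¹(20) = 20^17 mod 23.
Repeated squaring mod 23: 20^1 ≡ 20, 20^2 ≡ 20² = 400 ≡ 9, 20^4 ≡ 9² = 81 ≡ 12, 20^8 ≡ 12² = 144 ≡ 6, 20^16 ≡ 6² = 36 ≡ 13. Since 17 = 16 + 1, 20^17 ≡ 13·20: 13·20 = 260 ≡ 7. So 20^17 ≡ 7 (mod 23).
Hence f⁻¹(20) = 7.

7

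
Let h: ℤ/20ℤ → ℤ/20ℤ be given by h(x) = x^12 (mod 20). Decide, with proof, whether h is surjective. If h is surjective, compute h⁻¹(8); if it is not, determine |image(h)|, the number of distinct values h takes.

4

h(1) = 1^12 = 1.
h(3): Repeated squaring mod 20: 3^1 ≡ 3, 3^2 ≡ 3² = 9, 3^4 ≡ 9² = 81 ≡ 1, 3^8 ≡ 1² = 1. Since 12 = 8 + 4, 3^12 ≡ 1·1: 1·1 = 1. So 3^12 ≡ 1 (mod 20).
So h(1) = h(3) = 1 while 1 ≠ 3, hence h is not injective.
A non-injective map from the 20-element set ℤ/20ℤ to itself takes at most 19 distinct values, so it cannot be surjective. So h is not surjective.
Since h is not surjective, we determine |image(h)|. Computing x^12 mod 20 for each x (by repeated squaring, reducing mod 20 at every step), the values h(0), h(1), …, h(19) are: 0, 1, 16, 1, 16, 5, 16, 1, 16, 1, 0, 1, 16, 1, 16, 5, 16, 1, 16, 1.
The distinct values are {0, 1, 5, 16}; there are 4 of them.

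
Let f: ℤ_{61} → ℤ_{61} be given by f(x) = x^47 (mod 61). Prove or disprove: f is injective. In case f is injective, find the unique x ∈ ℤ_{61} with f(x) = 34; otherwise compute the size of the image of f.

Since 61 is prime, the nonzero elements of ℤ_{61} form a cyclic group of order 60.
As gcd(47, 60) = 1, raising to the 47th power is a bijection on this group: if x_1^47 ≡ x_2^47 then (x_1x_2^{−1})^47 = 1, and the only element of order dividing gcd(47, 60) = 1 is 1, so x_1 = x_2.
With f(0) = 0 this makes f injective on all of ℤ_{61}, hence bijective (finite equal-size domain and codomain). In particular f is injective.
Since f is injective, we find the preimage of 34. The inverse of x ↦ x^47 on (ℤ_{61})^× is x ↦ x^23, because 47·23 = 1081 = 18·60 + 1 ≡ 1 (mod 60) and x^{60} = 1 for x ≠ 0 (Fermat). So f⁻¹(34) = 34^23 mod 61.
Repeated squaring mod 61: 34^1 ≡ 34, 34^2 ≡ 34² = 1156 ≡ 58, 34^4 ≡ 58² = 3364 ≡ 9, 34^8 ≡ 9² = 81 ≡ 20, 34^16 ≡ 20² = 400 ≡ 34. Since 23 = 16 + 4 + 2 + 1, 34^23 ≡ 34·9·58·34: 34·9 = 306 ≡ 1, then 1·58 = 58, then 58·34 = 1972 ≡ 20. So 34^23 ≡ 20 (mod 61).
Hence f⁻¹(34) = 20.

20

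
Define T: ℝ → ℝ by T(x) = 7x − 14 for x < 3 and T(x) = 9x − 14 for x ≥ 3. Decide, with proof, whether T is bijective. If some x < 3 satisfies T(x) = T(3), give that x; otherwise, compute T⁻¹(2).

16/7

Both pieces are strictly increasing (slopes 7 and 9), so each is injective on its own interval.
The left piece maps (−∞, 3) onto (−∞, 7); the right piece maps [3, ∞) onto [13, ∞).
The images leave a gap (7 has no preimage), so T is not surjective, hence not bijective.
Because the two images are disjoint, no x < 3 has T(x) = T(3), so we compute T⁻¹(2): 2 lies in (−∞, 7), so solve 7x − 14 = 2: x = (2 + 14)/7 = 16/7.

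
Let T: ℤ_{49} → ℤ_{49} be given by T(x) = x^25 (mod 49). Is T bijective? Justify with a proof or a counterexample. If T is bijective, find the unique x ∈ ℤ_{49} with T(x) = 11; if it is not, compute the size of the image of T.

T(0) = 0^25 = 0.
T(7): Repeated squaring mod 49: 7^1 ≡ 7, 7^2 ≡ 7² = 49 ≡ 0, 7^4 ≡ 0² = 0, 7^8 ≡ 0² = 0, 7^16 ≡ 0² = 0. Since 25 = 16 + 8 + 1, 7^25 ≡ 0·0·7: 0·0 = 0, then 0·7 = 0. So 7^25 ≡ 0 (mod 49).
So T(0) = T(7) = 0 while 0 ≠ 7, so T is not injective, hence not bijective.
Since T is not bijective, we determine |image(T)|. Computing x^25 mod 49 for each x (by repeated squaring, reducing mod 49 at every step), the values T(0), T(1), …, T(48) are: 0, 1, 16, 17, 11, 12, 27, 0, 29, 44, 45, 39, 40, 6, 0, 8, 23, 24, 18, 19, 34, 0, 36, 2, 3, 46, 47, 13, 0, 15, 30, 31, 25, 26, 41, 0, 43, 9, 10, 4, 5, 20, 0, 22, 37, 38, 32, 33, 48.
The distinct values are {0, 1, 2, 3, 4, 5, 6, 8, 9, 10, 11, 12, 13, 15, 16, 17, 18, 19, 20, 22, 23, 24, 25, 26, 27, 29, 30, 31, 32, 33, 34, 36, 37, 38, 39, 40, 41, 43, 44, 45, 46, 47, 48}; there are 43 of them.

43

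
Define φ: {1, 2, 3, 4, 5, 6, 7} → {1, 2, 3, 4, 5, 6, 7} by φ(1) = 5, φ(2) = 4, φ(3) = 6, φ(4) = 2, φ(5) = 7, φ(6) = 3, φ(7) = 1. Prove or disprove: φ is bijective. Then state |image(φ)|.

The values 5, 4, 6, 2, 7, 3, 1 are a permutation of {1, 2, 3, 4, 5, 6, 7}: each element appears exactly once.
So φ is injective and surjective, hence bijective.
The image of φ is {1, 2, 3, 4, 5, 6, 7}, which has 7 elements.

7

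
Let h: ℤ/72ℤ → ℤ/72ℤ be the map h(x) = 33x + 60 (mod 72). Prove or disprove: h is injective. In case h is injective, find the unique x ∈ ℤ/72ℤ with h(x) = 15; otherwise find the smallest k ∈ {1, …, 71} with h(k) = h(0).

By definition, h is injective when h(a) = h(b) forces a = b.
We have gcd(33, 72) = 3 > 1. Taking a = 0 and b = 24: h(0) = 60 and h(24) = 33·24 + 60 = 852 ≡ 60 (mod 72).
So h(0) = h(24) while 0 ≠ 24, hence h is not injective.
Since h is not injective, we find the least positive k with h(k) = h(0): this means 33k ≡ 0 (mod 72), i.e. 72 ∣ 33k. Since gcd(33, 72) = 3, dividing through by 3 this holds exactly when 24 ∣ 11k, and as gcd(11, 24) = 1, exactly when 24 ∣ k.
The smallest positive such k is 24.

24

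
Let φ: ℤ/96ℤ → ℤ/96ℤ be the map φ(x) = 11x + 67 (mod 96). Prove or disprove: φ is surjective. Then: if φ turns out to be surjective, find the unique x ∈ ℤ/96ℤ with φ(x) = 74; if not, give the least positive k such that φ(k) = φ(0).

53

Since gcd(11, 96) = 1, 11 is invertible modulo 96. Euclid's algorithm: 96 = 8·11 + 8, 11 = 1·8 + 3, 8 = 2·3 + 2, 3 = 1·2 + 1; back-substituting gives 1 = 35·11 − 4·96, so 11⁻¹ ≡ 35 (mod 96).
For any y ∈ ℤ/96ℤ, x = 35(y − 67) mod 96 satisfies φ(x) = 11·35(y − 67) + 67 ≡ y (since 11·35 ≡ 1 mod 96). So every y has a preimage.
Thus φ is surjective.
Since φ is surjective, we compute φ⁻¹(74): solve 11x + 67 ≡ 74 (mod 96), i.e. 11x ≡ 7 (mod 96).
Multiplying by 11⁻¹ = 35 gives x ≡ 35·7 = 245 = 2·96 + 53 ≡ 53 (mod 96).
Check: φ(53) = 11·53 + 67 = 650 = 6·96 + 74 ≡ 74 (mod 96).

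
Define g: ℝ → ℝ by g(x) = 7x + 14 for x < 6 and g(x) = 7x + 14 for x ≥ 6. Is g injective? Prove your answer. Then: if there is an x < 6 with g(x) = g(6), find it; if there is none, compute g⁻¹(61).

47/7

Both pieces are strictly increasing (slopes 7 and 7), so each is injective on its own interval.
The left piece maps (−∞, 6) onto (−∞, 56); the right piece maps [6, ∞) onto [56, ∞).
These images are disjoint, so no value is attained by both pieces. Hence g is injective.
Because the two images are disjoint, no x < 6 has g(x) = g(6), so we compute g⁻¹(61): 61 lies in [56, ∞), so solve 7x + 14 = 61: x = (61 − 14)/7 = 47/7.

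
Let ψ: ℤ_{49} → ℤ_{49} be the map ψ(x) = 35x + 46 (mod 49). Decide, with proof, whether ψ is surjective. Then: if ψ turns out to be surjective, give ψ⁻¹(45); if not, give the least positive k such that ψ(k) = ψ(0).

7

Since gcd(35, 49) = 7, we have 35x ≡ 0 (mod 7) for all x, so ψ(x) ≡ 4 (mod 7).
But 0 ≢ 4 (mod 7), so 0 ∈ ℤ_{49} has no preimage. Hence ψ is not surjective.
Since ψ is not surjective, we find the least positive k with ψ(k) = ψ(0): this means 35k ≡ 0 (mod 49), i.e. 49 ∣ 35k. Since gcd(35, 49) = 7, dividing through by 7 this holds exactly when 7 ∣ 5k, and as gcd(5, 7) = 1, exactly when 7 ∣ k.
The smallest positive such k is 7.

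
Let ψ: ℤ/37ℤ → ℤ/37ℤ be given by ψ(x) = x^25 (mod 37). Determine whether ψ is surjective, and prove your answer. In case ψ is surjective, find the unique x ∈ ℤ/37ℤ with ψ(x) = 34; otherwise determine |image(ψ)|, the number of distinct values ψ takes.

Since 37 is prime, the nonzero elements of ℤ/37ℤ form a cyclic group of order 36.
As gcd(25, 36) = 1, raising to the 25th power is a bijection on this group: if u^25 ≡ v^25 then (uv^{−1})^25 = 1, and the only element of order dividing gcd(25, 36) = 1 is 1, so u = v.
With ψ(0) = 0 this makes ψ injective on all of ℤ/37ℤ, hence bijective (finite equal-size domain and codomain). In particular ψ is surjective.
Since ψ is surjective, we find the preimage of 34. The inverse of x ↦ x^25 on (ℤ/37ℤ)^× is x ↦ x^13, because 25·13 = 325 = 9·36 + 1 ≡ 1 (mod 36) and x^{36} = 1 for x ≠ 0 (Fermat). So ψ⁻¹(34) = 34^13 mod 37.
Repeated squaring mod 37: 34^1 ≡ 34, 34^2 ≡ 34² = 1156 ≡ 9, 34^4 ≡ 9² = 81 ≡ 7, 34^8 ≡ 7² = 49 ≡ 12. Since 13 = 8 + 4 + 1, 34^13 ≡ 12·7·34: 12·7 = 84 ≡ 10, then 10·34 = 340 ≡ 7. So 34^13 ≡ 7 (mod 37).
Hence ψ⁻¹(34) = 7.

7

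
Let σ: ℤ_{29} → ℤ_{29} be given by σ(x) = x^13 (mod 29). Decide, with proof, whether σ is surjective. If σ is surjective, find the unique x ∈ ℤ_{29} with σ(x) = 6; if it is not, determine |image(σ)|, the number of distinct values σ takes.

Since 29 is prime, the nonzero elements of ℤ_{29} form a cyclic group of order 28.
As gcd(13, 28) = 1, raising to the 13th power is a bijection on this group: if u^13 ≡ v^13 then (uv^{−1})^13 = 1, and the only element of order dividing gcd(13, 28) = 1 is 1, so u = v.
With σ(0) = 0 this makes σ injective on all of ℤ_{29}, hence bijective (finite equal-size domain and codomain). In particular σ is surjective.
Since σ is surjective, we find the preimage of 6. The inverse of x ↦ x^13 on (ℤ_{29})^× is x ↦ x^13, because 13·13 = 169 = 6·28 + 1 ≡ 1 (mod 28) and x^{28} = 1 for x ≠ 0 (Fermat). So σ⁻¹(6) = 6^13 mod 29.
Repeated squaring mod 29: 6^1 ≡ 6, 6^2 ≡ 6² = 36 ≡ 7, 6^4 ≡ 7² = 49 ≡ 20, 6^8 ≡ 20² = 400 ≡ 23. Since 13 = 8 + 4 + 1, 6^13 ≡ 23·20·6: 23·20 = 460 ≡ 25, then 25·6 = 150 ≡ 5. So 6^13 ≡ 5 (mod 29).
Hence σ⁻¹(6) = 5.

5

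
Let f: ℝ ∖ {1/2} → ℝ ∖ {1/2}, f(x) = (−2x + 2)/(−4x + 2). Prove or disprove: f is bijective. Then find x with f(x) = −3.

Suppose f(u) = f(v). Cross-multiplying: (−2u + 2)(−4v + 2) = (−2v + 2)(−4u + 2).
Expanding both sides and cancelling the symmetric terms leaves 4·(u − v) = 0. Since 4 ≠ 0, u = v. So f is injective.
For any y ≠ 1/2, solving y(−4x + 2) = −2x + 2 for x gives a well-defined x ≠ 1/2. So f is surjective.
Therefore f is bijective.
Solving f(x) = −3: cross-multiplying gives −2x + 2 = −3(−4x + 2), which rearranges to −14x = −8, so x = 4/7.

4/7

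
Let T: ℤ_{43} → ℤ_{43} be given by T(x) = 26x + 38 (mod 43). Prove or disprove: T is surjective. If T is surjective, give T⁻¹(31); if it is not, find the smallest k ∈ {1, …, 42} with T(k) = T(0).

8

Since gcd(26, 43) = 1, 26 is invertible modulo 43. Euclid's algorithm: 43 = 1·26 + 17, 26 = 1·17 + 9, 17 = 1·9 + 8, 9 = 1·8 + 1; back-substituting gives 1 = 5·26 − 3·43, so 26⁻¹ ≡ 5 (mod 43).
Then y ↦ 5(y − 38) is a two-sided inverse to T, so every y ∈ ℤ_{43} has a preimage.
Thus T is surjective.
Since T is surjective, we compute T⁻¹(31): solve 26x + 38 ≡ 31 (mod 43), i.e. 26x ≡ 36 (mod 43).
Multiplying by 26⁻¹ = 5 gives x ≡ 5·36 = 180 = 4·43 + 8 ≡ 8 (mod 43).
Check: T(8) = 26·8 + 38 = 246 = 5·43 + 31 ≡ 31 (mod 43).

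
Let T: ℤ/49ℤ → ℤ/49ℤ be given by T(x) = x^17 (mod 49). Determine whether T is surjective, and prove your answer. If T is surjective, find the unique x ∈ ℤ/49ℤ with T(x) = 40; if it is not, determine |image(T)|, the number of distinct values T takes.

T(0) = 0^17 = 0.
T(7): Repeated squaring mod 49: 7^1 ≡ 7, 7^2 ≡ 7² = 49 ≡ 0, 7^4 ≡ 0² = 0, 7^8 ≡ 0² = 0, 7^16 ≡ 0² = 0. Since 17 = 16 + 1, 7^17 ≡ 0·7: 0·7 = 0. So 7^17 ≡ 0 (mod 49).
So T(0) = T(7) = 0 while 0 ≠ 7, hence T is not injective.
A non-injective map from the 49-element set ℤ/49ℤ to itself takes at most 48 distinct values, so it cannot be surjective. Therefore T is not surjective.
Since T is not surjective, we determine |image(T)|. Computing x^17 mod 49 for each x (by repeated squaring, reducing mod 49 at every step), the values T(0), T(1), …, T(48) are: 0, 1, 46, 26, 9, 45, 20, 0, 22, 39, 12, 44, 38, 41, 0, 43, 32, 47, 30, 31, 13, 0, 15, 25, 33, 16, 24, 34, 0, 36, 18, 19, 2, 17, 6, 0, 8, 11, 5, 37, 10, 27, 0, 29, 4, 40, 23, 3, 48.
The distinct values are {0, 1, 2, 3, 4, 5, 6, 8, 9, 10, 11, 12, 13, 15, 16, 17, 18, 19, 20, 22, 23, 24, 25, 26, 27, 29, 30, 31, 32, 33, 34, 36, 37, 38, 39, 40, 41, 43, 44, 45, 46, 47, 48}; there are 43 of them.

43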